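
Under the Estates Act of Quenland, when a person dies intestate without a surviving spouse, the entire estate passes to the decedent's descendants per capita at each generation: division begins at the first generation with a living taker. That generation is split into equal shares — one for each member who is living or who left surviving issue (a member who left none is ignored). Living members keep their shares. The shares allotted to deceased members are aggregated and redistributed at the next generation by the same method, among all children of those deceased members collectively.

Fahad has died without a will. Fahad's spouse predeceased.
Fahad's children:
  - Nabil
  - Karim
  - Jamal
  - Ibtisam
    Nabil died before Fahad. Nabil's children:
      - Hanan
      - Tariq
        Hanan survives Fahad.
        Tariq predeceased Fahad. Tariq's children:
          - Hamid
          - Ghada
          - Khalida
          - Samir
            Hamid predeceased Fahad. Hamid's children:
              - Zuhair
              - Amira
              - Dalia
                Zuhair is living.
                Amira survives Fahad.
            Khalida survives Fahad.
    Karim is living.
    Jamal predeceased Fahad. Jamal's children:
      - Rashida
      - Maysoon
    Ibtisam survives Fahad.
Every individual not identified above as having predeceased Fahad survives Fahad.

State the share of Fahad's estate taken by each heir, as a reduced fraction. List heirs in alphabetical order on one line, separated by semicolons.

There is no surviving spouse, so the entire estate passes to Fahad's descendants per capita at each generation.
At generation 1 (Nabil, Karim, Jamal, Ibtisam) there are 4 shares of (1)/4 = 1/4 each.
Living: Karim and Ibtisam — each takes 1/4.
Deceased: Nabil and Jamal. Their combined 1/2 is pooled and carried to generation 2.
At generation 2 (Hanan, Tariq, Rashida, Maysoon) there are 4 shares of (1/2)/4 = 1/8 each.
Living: Hanan, Rashida, and Maysoon — each takes 1/8.
Deceased: Tariq. That 1/8 share is carried to generation 3.
At generation 3 (Hamid, Ghada, Khalida, Samir) there are 4 shares of (1/8)/4 = 1/32 each.
Living: Ghada, Khalida, and Samir — each takes 1/32.
Deceased: Hamid. That 1/32 share is carried to generation 4.
At generation 4 (Zuhair, Amira, Dalia) there are 3 shares of (1/32)/3 = 1/96 each.
Living: Zuhair, Amira, and Dalia — each takes 1/96.

Amira 1/96; Dalia 1/96; Ghada 1/32; Hanan 1/8; Ibtisam 1/4; Karim 1/4; Khalida 1/32; Maysoon 1/8; Rashida 1/8; Samir 1/32; Zuhair 1/96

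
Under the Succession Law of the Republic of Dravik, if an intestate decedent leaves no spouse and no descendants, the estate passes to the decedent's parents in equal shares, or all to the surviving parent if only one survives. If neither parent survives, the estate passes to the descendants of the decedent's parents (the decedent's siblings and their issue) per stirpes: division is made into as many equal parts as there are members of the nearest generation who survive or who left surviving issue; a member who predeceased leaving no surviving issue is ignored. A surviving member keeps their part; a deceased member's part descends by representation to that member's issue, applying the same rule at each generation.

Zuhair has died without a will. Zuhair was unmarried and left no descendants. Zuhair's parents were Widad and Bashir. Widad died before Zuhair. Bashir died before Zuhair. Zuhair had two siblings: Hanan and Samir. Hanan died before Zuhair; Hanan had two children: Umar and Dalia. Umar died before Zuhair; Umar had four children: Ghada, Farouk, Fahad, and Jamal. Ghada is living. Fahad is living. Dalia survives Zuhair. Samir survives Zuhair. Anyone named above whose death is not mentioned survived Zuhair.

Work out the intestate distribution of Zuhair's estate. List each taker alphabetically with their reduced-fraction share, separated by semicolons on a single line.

Dalia 1/4; Fahad 1/16; Farouk 1/16; Ghada 1/16; Jamal 1/16; Samir 1/2

Neither parent survives and there are no descendants, so the estate passes to Zuhair's siblings and their issue per stirpes.
The estate is divided into 2 equal shares of 1/2 among Hanan, Samir.
Hanan predeceased; the 1/2 allotted to Hanan's branch passes to Hanan's issue by representation.
The 1/2 is divided into 2 equal shares of 1/4 among Umar, Dalia.
Umar predeceased; the 1/4 allotted to Umar's branch passes to Umar's issue by representation.
The 1/4 is divided into 4 equal shares of 1/16 among Ghada, Farouk, Fahad, Jamal.
Ghada is living and takes 1/16.
Farouk is living and takes 1/16.
Fahad is living and takes 1/16.
Jamal is living and takes 1/16.
Dalia is living and takes 1/4.
Samir is living and takes 1/2.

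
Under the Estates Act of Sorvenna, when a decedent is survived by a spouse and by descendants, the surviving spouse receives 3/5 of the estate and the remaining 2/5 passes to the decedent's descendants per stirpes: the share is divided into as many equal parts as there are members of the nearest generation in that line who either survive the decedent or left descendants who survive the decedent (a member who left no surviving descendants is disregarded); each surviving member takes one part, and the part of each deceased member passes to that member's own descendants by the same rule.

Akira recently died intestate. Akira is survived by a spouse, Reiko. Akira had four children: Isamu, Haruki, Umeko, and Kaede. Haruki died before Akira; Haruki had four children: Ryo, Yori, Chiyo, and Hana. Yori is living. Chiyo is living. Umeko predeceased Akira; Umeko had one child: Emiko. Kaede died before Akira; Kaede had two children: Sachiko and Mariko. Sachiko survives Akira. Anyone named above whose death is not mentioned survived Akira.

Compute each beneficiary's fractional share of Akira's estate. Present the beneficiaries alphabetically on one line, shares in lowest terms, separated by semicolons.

Chiyo 1/40; Emiko 1/10; Hana 1/40; Isamu 1/10; Mariko 1/20; Reiko 3/5; Ryo 1/40; Sachiko 1/20; Yori 1/40

Reiko, as surviving spouse, takes 3/5.
The remaining 2/5 passes to Akira's descendants per stirpes.
The 2/5 is divided into 4 equal shares of 1/10 among Isamu, Haruki, Umeko, Kaede.
Isamu is living and takes 1/10.
Haruki predeceased; the 1/10 allotted to Haruki's branch passes to Haruki's issue by representation.
The 1/10 is divided into 4 equal shares of 1/40 among Ryo, Yori, Chiyo, Hana.
Ryo is living and takes 1/40.
Yori is living and takes 1/40.
Chiyo is living and takes 1/40.
Hana is living and takes 1/40.
Umeko predeceased; the 1/10 allotted to Umeko's branch passes to Umeko's issue by representation.
Emiko is the sole taker at this level and receives the full 1/10.
Kaede predeceased; the 1/10 allotted to Kaede's branch passes to Kaede's issue by representation.
The 1/10 is divided into 2 equal shares of 1/20 among Sachiko, Mariko.
Sachiko is living and takes 1/20.
Mariko is living and takes 1/20.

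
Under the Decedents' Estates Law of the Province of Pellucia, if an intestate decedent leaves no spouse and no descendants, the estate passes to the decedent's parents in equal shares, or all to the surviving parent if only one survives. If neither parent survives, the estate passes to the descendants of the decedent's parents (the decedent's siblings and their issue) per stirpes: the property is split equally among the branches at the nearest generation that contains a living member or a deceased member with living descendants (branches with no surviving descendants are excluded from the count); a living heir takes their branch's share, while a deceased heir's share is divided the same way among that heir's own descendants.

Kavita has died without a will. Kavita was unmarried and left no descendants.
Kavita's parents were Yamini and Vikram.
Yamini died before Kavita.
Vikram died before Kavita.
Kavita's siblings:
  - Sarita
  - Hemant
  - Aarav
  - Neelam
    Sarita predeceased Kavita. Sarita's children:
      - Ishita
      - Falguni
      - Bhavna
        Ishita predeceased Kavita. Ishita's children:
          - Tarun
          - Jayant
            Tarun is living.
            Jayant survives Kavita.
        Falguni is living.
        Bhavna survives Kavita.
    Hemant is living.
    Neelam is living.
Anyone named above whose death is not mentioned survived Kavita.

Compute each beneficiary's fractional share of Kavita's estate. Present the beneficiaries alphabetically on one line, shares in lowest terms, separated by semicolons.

Aarav 1/4; Bhavna 1/12; Falguni 1/12; Hemant 1/4; Jayant 1/24; Neelam 1/4; Tarun 1/24

Neither parent survives and there are no descendants, so the estate passes to Kavita's siblings and their issue per stirpes.
The estate is divided into 4 equal shares of 1/4 among Sarita, Hemant, Aarav, Neelam.
Sarita predeceased; the 1/4 allotted to Sarita's branch passes to Sarita's issue by representation.
The 1/4 is divided into 3 equal shares of 1/12 among Ishita, Falguni, Bhavna.
Ishita predeceased; the 1/12 allotted to Ishita's branch passes to Ishita's issue by representation.
The 1/12 is divided into 2 equal shares of 1/24 among Tarun, Jayant.
Tarun is living and takes 1/24.
Jayant is living and takes 1/24.
Falguni is living and takes 1/12.
Bhavna is living and takes 1/12.
Hemant is living and takes 1/4.
Aarav is living and takes 1/4.
Neelam is living and takes 1/4.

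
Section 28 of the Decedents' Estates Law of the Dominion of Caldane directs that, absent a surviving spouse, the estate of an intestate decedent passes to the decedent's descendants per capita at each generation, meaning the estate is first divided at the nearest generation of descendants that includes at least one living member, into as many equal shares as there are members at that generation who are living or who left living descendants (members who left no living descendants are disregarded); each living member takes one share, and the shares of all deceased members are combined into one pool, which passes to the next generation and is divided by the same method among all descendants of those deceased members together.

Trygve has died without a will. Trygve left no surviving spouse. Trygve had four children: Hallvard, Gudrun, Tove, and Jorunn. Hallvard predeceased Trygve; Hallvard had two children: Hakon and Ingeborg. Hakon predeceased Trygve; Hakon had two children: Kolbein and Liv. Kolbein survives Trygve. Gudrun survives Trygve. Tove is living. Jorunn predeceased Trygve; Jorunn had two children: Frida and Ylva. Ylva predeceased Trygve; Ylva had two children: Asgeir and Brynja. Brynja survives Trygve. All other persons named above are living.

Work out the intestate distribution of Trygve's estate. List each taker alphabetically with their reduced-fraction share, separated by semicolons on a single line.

There is no surviving spouse, so the entire estate passes to Trygve's descendants per capita at each generation.
At generation 1 (Hallvard, Gudrun, Tove, Jorunn) there are 4 shares of (1)/4 = 1/4 each.
Living: Gudrun and Tove — each takes 1/4.
Deceased: Hallvard and Jorunn. Their combined 1/2 is pooled and carried to generation 2.
At generation 2 (Hakon, Ingeborg, Frida, Ylva) there are 4 shares of (1/2)/4 = 1/8 each.
Living: Ingeborg and Frida — each takes 1/8.
Deceased: Hakon and Ylva. Their combined 1/4 is pooled and carried to generation 3.
At generation 3 (Kolbein, Liv, Asgeir, Brynja) there are 4 shares of (1/4)/4 = 1/16 each.
Living: Kolbein, Liv, Asgeir, and Brynja — each takes 1/16.

Asgeir 1/16; Brynja 1/16; Frida 1/8; Gudrun 1/4; Ingeborg 1/8; Kolbein 1/16; Liv 1/16; Tove 1/4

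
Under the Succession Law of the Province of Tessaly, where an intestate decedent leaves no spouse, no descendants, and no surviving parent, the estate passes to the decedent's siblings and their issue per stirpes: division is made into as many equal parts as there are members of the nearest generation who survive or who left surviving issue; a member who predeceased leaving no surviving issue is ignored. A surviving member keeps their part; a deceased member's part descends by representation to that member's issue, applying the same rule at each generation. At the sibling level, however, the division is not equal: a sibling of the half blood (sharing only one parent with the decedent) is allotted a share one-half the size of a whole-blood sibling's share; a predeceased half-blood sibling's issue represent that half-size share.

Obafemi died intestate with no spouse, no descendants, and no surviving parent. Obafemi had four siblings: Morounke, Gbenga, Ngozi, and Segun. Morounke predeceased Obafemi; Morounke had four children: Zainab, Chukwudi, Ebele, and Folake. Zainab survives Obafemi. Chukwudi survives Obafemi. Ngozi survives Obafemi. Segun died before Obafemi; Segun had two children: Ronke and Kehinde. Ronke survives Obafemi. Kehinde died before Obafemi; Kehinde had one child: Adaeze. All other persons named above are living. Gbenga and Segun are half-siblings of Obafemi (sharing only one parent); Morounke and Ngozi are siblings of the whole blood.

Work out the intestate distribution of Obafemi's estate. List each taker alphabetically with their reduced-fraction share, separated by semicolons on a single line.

Adaeze 1/12; Chukwudi 1/12; Ebele 1/12; Folake 1/12; Gbenga 1/6; Ngozi 1/3; Ronke 1/12; Zainab 1/12

No spouse, descendants, or parent survives, so the estate passes to Obafemi's siblings per stirpes.
Half-blood siblings count for one-half the weight of whole-blood siblings at the initial division.
Dividing 1 in proportion to weights (total weight 3): Morounke (weight 1) → 1/3; Gbenga (weight 1/2) → 1/6; Ngozi (weight 1) → 1/3; Segun (weight 1/2) → 1/6.
Morounke predeceased; the 1/3 allotted to Morounke's branch passes to Morounke's issue by representation.
The 1/3 is divided into 4 equal shares of 1/12 among Zainab, Chukwudi, Ebele, Folake.
Zainab is living and takes 1/12.
Chukwudi is living and takes 1/12.
Ebele is living and takes 1/12.
Folake is living and takes 1/12.
Gbenga is living and takes 1/6.
Ngozi is living and takes 1/3.
Segun predeceased; the 1/6 allotted to Segun's branch passes to Segun's issue by representation.
The 1/6 is divided into 2 equal shares of 1/12 among Ronke, Kehinde.
Ronke is living and takes 1/12.
Kehinde predeceased; the 1/12 allotted to Kehinde's branch passes to Kehinde's issue by representation.
Adaeze is the sole taker at this level and receives the full 1/12.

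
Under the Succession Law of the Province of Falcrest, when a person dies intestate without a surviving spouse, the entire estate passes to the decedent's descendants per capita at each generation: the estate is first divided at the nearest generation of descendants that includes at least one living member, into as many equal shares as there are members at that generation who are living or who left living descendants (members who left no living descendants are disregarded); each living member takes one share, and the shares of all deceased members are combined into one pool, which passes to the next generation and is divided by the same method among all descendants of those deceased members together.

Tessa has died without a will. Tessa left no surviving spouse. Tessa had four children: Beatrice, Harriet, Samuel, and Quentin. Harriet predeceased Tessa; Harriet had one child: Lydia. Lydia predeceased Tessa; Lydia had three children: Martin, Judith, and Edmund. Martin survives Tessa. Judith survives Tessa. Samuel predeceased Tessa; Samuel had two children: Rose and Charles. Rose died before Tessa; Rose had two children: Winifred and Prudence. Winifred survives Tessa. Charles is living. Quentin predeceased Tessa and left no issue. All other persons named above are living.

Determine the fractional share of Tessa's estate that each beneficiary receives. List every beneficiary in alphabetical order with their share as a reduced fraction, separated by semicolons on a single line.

Beatrice 1/3; Charles 2/9; Edmund 4/45; Judith 4/45; Martin 4/45; Prudence 4/45; Winifred 4/45

There is no surviving spouse, so the entire estate passes to Tessa's descendants per capita at each generation.
At generation 1 (Beatrice, Harriet, Samuel) there are 3 shares of (1)/3 = 1/3 each.
Living: Beatrice — each takes 1/3.
Deceased: Harriet and Samuel. Their combined 2/3 is pooled and carried to generation 2.
At generation 2 (Lydia, Rose, Charles) there are 3 shares of (2/3)/3 = 2/9 each.
Living: Charles — each takes 2/9.
Deceased: Lydia and Rose. Their combined 4/9 is pooled and carried to generation 3.
At generation 3 (Martin, Judith, Edmund, Winifred, Prudence) there are 5 shares of (4/9)/5 = 4/45 each.
Living: Martin, Judith, Edmund, Winifred, and Prudence — each takes 4/45.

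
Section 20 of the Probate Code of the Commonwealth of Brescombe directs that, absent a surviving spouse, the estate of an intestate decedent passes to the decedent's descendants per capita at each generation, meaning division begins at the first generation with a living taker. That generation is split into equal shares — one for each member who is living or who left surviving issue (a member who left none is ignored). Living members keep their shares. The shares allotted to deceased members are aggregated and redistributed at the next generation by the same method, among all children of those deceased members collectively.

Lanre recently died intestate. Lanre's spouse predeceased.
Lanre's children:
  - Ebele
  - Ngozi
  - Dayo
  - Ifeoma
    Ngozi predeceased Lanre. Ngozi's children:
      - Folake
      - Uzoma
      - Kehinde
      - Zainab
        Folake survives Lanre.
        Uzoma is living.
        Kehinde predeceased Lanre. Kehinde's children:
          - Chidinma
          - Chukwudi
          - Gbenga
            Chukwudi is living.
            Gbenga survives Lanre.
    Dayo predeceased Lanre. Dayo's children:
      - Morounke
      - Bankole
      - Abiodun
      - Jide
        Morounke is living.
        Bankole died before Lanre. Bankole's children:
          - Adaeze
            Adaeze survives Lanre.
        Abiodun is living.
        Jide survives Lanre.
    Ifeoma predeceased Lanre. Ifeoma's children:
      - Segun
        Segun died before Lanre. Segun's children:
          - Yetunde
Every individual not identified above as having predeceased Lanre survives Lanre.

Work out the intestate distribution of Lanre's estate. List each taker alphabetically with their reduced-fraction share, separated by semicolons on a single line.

Abiodun 1/12; Adaeze 1/20; Chidinma 1/20; Chukwudi 1/20; Ebele 1/4; Folake 1/12; Gbenga 1/20; Jide 1/12; Morounke 1/12; Uzoma 1/12; Yetunde 1/20; Zainab 1/12

There is no surviving spouse, so the entire estate passes to Lanre's descendants per capita at each generation.
At generation 1 (Ebele, Ngozi, Dayo, Ifeoma) there are 4 shares of (1)/4 = 1/4 each.
Living: Ebele — each takes 1/4.
Deceased: Ngozi, Dayo, and Ifeoma. Their combined 3/4 is pooled and carried to generation 2.
At generation 2 (Folake, Uzoma, Kehinde, Zainab, Morounke, Bankole, Abiodun, Jide, Segun) there are 9 shares of (3/4)/9 = 1/12 each.
Living: Folake, Uzoma, Zainab, Morounke, Abiodun, and Jide — each takes 1/12.
Deceased: Kehinde, Bankole, and Segun. Their combined 1/4 is pooled and carried to generation 3.
At generation 3 (Chidinma, Chukwudi, Gbenga, Adaeze, Yetunde) there are 5 shares of (1/4)/5 = 1/20 each.
Living: Chidinma, Chukwudi, Gbenga, Adaeze, and Yetunde — each takes 1/20.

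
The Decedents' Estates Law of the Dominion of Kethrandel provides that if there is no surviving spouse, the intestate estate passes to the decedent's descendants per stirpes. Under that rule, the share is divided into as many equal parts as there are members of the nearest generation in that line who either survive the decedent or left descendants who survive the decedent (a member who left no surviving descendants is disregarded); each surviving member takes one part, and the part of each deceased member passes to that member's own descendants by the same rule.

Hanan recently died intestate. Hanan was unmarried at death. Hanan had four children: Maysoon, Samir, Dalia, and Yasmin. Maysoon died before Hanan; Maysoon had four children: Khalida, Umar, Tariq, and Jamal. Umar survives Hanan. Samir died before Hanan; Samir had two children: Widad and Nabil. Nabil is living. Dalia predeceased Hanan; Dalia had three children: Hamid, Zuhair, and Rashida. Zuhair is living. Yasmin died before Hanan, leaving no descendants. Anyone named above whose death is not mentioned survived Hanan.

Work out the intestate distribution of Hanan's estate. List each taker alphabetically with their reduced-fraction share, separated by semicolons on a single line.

There is no surviving spouse, so the entire estate passes to Hanan's descendants per stirpes.
Yasmin left no surviving issue, so that branch lapses and is disregarded.
The estate is divided into 3 equal shares of 1/3 among Maysoon, Samir, Dalia.
Maysoon predeceased; the 1/3 allotted to Maysoon's branch passes to Maysoon's issue by representation.
The 1/3 is divided into 4 equal shares of 1/12 among Khalida, Umar, Tariq, Jamal.
Khalida is living and takes 1/12.
Umar is living and takes 1/12.
Tariq is living and takes 1/12.
Jamal is living and takes 1/12.
Samir predeceased; the 1/3 allotted to Samir's branch passes to Samir's issue by representation.
The 1/3 is divided into 2 equal shares of 1/6 among Widad, Nabil.
Widad is living and takes 1/6.
Nabil is living and takes 1/6.
Dalia predeceased; the 1/3 allotted to Dalia's branch passes to Dalia's issue by representation.
The 1/3 is divided into 3 equal shares of 1/9 among Hamid, Zuhair, Rashida.
Hamid is living and takes 1/9.
Zuhair is living and takes 1/9.
Rashida is living and takes 1/9.

Hamid 1/9; Jamal 1/12; Khalida 1/12; Nabil 1/6; Rashida 1/9; Tariq 1/12; Umar 1/12; Widad 1/6; Zuhair 1/9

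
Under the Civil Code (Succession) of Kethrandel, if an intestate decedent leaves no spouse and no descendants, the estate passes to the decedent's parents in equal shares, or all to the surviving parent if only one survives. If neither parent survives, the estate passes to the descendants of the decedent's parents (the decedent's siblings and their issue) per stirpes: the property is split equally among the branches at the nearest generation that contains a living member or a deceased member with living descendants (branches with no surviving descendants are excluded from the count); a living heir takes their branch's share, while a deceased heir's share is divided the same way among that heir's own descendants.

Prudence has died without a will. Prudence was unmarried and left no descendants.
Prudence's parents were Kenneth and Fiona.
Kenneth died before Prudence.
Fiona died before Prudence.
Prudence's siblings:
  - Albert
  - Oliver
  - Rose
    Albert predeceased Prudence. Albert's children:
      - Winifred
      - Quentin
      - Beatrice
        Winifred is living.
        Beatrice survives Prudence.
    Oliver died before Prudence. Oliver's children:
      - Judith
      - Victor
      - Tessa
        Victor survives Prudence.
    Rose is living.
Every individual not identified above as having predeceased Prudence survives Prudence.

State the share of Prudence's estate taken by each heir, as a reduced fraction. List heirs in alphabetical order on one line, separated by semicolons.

Beatrice 1/9; Judith 1/9; Quentin 1/9; Rose 1/3; Tessa 1/9; Victor 1/9; Winifred 1/9

Neither parent survives and there are no descendants, so the estate passes to Prudence's siblings and their issue per stirpes.
The estate is divided into 3 equal shares of 1/3 among Albert, Oliver, Rose.
Albert predeceased; the 1/3 allotted to Albert's branch passes to Albert's issue by representation.
The 1/3 is divided into 3 equal shares of 1/9 among Winifred, Quentin, Beatrice.
Winifred is living and takes 1/9.
Quentin is living and takes 1/9.
Beatrice is living and takes 1/9.
Oliver predeceased; the 1/3 allotted to Oliver's branch passes to Oliver's issue by representation.
The 1/3 is divided into 3 equal shares of 1/9 among Judith, Victor, Tessa.
Judith is living and takes 1/9.
Victor is living and takes 1/9.
Tessa is living and takes 1/9.
Rose is living and takes 1/3.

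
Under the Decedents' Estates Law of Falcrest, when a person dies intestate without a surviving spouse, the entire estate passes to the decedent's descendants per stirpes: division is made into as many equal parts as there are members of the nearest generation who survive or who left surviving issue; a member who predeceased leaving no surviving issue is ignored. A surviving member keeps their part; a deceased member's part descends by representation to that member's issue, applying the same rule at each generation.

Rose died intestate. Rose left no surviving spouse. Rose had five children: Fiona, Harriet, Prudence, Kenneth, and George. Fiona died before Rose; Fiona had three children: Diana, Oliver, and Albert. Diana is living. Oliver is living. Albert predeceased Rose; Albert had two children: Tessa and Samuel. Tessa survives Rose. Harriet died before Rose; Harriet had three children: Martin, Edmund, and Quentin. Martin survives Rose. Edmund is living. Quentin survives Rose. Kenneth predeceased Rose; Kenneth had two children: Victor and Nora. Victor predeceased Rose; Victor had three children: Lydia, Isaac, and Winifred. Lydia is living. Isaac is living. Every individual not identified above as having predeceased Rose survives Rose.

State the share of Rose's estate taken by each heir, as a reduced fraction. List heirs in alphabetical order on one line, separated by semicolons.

Diana 1/15; Edmund 1/15; George 1/5; Isaac 1/30; Lydia 1/30; Martin 1/15; Nora 1/10; Oliver 1/15; Prudence 1/5; Quentin 1/15; Samuel 1/30; Tessa 1/30; Winifred 1/30

There is no surviving spouse, so the entire estate passes to Rose's descendants per stirpes.
The estate is divided into 5 equal shares of 1/5 among Fiona, Harriet, Prudence, Kenneth, George.
Fiona predeceased; the 1/5 allotted to Fiona's branch passes to Fiona's issue by representation.
The 1/5 is divided into 3 equal shares of 1/15 among Diana, Oliver, Albert.
Diana is living and takes 1/15.
Oliver is living and takes 1/15.
Albert predeceased; the 1/15 allotted to Albert's branch passes to Albert's issue by representation.
The 1/15 is divided into 2 equal shares of 1/30 among Tessa, Samuel.
Tessa is living and takes 1/30.
Samuel is living and takes 1/30.
Harriet predeceased; the 1/5 allotted to Harriet's branch passes to Harriet's issue by representation.
The 1/5 is divided into 3 equal shares of 1/15 among Martin, Edmund, Quentin.
Martin is living and takes 1/15.
Edmund is living and takes 1/15.
Quentin is living and takes 1/15.
Prudence is living and takes 1/5.
Kenneth predeceased; the 1/5 allotted to Kenneth's branch passes to Kenneth's issue by representation.
The 1/5 is divided into 2 equal shares of 1/10 among Victor, Nora.
Victor predeceased; the 1/10 allotted to Victor's branch passes to Victor's issue by representation.
The 1/10 is divided into 3 equal shares of 1/30 among Lydia, Isaac, Winifred.
Lydia is living and takes 1/30.
Isaac is living and takes 1/30.
Winifred is living and takes 1/30.
Nora is living and takes 1/10.
George is living and takes 1/5.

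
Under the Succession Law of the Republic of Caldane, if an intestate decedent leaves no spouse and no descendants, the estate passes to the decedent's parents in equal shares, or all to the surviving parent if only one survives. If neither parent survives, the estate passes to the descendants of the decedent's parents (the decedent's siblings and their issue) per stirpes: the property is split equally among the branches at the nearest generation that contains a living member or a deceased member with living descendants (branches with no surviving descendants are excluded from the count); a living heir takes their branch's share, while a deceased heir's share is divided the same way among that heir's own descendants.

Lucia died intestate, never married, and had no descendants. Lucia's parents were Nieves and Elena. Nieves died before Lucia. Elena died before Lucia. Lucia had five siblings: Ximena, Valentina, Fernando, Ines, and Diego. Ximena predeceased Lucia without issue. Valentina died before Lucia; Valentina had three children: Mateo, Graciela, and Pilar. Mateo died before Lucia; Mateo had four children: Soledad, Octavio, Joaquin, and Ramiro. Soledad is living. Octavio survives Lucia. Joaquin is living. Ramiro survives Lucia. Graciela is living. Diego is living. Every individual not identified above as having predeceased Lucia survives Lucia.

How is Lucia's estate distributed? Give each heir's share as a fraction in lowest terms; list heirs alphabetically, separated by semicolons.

Diego 1/4; Fernando 1/4; Graciela 1/12; Ines 1/4; Joaquin 1/48; Octavio 1/48; Pilar 1/12; Ramiro 1/48; Soledad 1/48

Neither parent survives and there are no descendants, so the estate passes to Lucia's siblings and their issue per stirpes.
Ximena left no surviving issue, so that branch lapses and is disregarded.
The estate is divided into 4 equal shares of 1/4 among Valentina, Fernando, Ines, Diego.
Valentina predeceased; the 1/4 allotted to Valentina's branch passes to Valentina's issue by representation.
The 1/4 is divided into 3 equal shares of 1/12 among Mateo, Graciela, Pilar.
Mateo predeceased; the 1/12 allotted to Mateo's branch passes to Mateo's issue by representation.
The 1/12 is divided into 4 equal shares of 1/48 among Soledad, Octavio, Joaquin, Ramiro.
Soledad is living and takes 1/48.
Octavio is living and takes 1/48.
Joaquin is living and takes 1/48.
Ramiro is living and takes 1/48.
Graciela is living and takes 1/12.
Pilar is living and takes 1/12.
Fernando is living and takes 1/4.
Ines is living and takes 1/4.
Diego is living and takes 1/4.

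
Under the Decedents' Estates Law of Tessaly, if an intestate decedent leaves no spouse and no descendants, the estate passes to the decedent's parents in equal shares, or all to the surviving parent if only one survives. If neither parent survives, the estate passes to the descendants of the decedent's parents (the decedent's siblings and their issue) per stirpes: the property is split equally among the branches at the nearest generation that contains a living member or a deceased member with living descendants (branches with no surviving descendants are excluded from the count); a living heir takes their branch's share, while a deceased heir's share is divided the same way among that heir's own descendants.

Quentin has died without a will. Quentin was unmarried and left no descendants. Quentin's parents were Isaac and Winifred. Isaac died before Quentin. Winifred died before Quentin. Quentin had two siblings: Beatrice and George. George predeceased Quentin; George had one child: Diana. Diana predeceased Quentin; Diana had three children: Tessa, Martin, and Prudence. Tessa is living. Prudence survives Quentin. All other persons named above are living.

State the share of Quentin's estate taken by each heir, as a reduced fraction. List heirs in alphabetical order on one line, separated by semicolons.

Beatrice 1/2; Martin 1/6; Prudence 1/6; Tessa 1/6

Neither parent survives and there are no descendants, so the estate passes to Quentin's siblings and their issue per stirpes.
The estate is divided into 2 equal shares of 1/2 among Beatrice, George.
Beatrice is living and takes 1/2.
George predeceased; the 1/2 allotted to George's branch passes to George's issue by representation.
Diana's line is the sole branch at this level, so the full 1/2 passes to Diana's issue by representation.
The 1/2 is divided into 3 equal shares of 1/6 among Tessa, Martin, Prudence.
Tessa is living and takes 1/6.
Martin is living and takes 1/6.
Prudence is living and takes 1/6.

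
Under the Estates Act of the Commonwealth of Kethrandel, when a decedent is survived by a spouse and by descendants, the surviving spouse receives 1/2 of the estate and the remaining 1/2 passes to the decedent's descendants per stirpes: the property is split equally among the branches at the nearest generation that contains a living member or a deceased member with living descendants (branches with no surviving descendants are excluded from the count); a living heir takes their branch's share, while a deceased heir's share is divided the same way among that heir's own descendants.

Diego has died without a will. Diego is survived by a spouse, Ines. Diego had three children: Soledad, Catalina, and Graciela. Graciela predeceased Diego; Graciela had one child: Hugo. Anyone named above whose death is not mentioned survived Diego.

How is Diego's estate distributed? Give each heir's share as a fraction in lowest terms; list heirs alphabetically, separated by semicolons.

Catalina 1/6; Hugo 1/6; Ines 1/2; Soledad 1/6

Ines, as surviving spouse, takes 1/2.
The remaining 1/2 passes to Diego's descendants per stirpes.
The 1/2 is divided into 3 equal shares of 1/6 among Soledad, Catalina, Graciela.
Soledad is living and takes 1/6.
Catalina is living and takes 1/6.
Graciela predeceased; the 1/6 allotted to Graciela's branch passes to Graciela's issue by representation.
Hugo is the sole taker at this level and receives the full 1/6.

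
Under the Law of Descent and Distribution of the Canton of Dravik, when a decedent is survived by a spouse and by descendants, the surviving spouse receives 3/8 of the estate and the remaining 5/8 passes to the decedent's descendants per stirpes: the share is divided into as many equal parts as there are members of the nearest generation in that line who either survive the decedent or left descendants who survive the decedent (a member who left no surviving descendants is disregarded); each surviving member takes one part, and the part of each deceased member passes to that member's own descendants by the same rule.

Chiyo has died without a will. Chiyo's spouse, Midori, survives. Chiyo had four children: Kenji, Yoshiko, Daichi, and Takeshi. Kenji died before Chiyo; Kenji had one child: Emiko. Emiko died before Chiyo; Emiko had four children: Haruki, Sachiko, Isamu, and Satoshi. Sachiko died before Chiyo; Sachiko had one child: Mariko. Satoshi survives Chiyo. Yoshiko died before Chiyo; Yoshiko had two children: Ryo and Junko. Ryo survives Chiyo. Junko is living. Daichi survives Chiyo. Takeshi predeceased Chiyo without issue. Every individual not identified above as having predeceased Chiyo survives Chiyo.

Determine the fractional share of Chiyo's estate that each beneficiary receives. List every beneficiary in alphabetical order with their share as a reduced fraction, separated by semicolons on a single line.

Daichi 5/24; Haruki 5/96; Isamu 5/96; Junko 5/48; Mariko 5/96; Midori 3/8; Ryo 5/48; Satoshi 5/96

Midori, as surviving spouse, takes 3/8.
The remaining 5/8 passes to Chiyo's descendants per stirpes.
Takeshi left no surviving issue, so that branch lapses and is disregarded.
The 5/8 is divided into 3 equal shares of 5/24 among Kenji, Yoshiko, Daichi.
Kenji predeceased; the 5/24 allotted to Kenji's branch passes to Kenji's issue by representation.
Emiko's line is the sole branch at this level, so the full 5/24 passes to Emiko's issue by representation.
The 5/24 is divided into 4 equal shares of 5/96 among Haruki, Sachiko, Isamu, Satoshi.
Haruki is living and takes 5/96.
Sachiko predeceased; the 5/96 allotted to Sachiko's branch passes to Sachiko's issue by representation.
Mariko is the sole taker at this level and receives the full 5/96.
Isamu is living and takes 5/96.
Satoshi is living and takes 5/96.
Yoshiko predeceased; the 5/24 allotted to Yoshiko's branch passes to Yoshiko's issue by representation.
The 5/24 is divided into 2 equal shares of 5/48 among Ryo, Junko.
Ryo is living and takes 5/48.
Junko is living and takes 5/48.
Daichi is living and takes 5/24.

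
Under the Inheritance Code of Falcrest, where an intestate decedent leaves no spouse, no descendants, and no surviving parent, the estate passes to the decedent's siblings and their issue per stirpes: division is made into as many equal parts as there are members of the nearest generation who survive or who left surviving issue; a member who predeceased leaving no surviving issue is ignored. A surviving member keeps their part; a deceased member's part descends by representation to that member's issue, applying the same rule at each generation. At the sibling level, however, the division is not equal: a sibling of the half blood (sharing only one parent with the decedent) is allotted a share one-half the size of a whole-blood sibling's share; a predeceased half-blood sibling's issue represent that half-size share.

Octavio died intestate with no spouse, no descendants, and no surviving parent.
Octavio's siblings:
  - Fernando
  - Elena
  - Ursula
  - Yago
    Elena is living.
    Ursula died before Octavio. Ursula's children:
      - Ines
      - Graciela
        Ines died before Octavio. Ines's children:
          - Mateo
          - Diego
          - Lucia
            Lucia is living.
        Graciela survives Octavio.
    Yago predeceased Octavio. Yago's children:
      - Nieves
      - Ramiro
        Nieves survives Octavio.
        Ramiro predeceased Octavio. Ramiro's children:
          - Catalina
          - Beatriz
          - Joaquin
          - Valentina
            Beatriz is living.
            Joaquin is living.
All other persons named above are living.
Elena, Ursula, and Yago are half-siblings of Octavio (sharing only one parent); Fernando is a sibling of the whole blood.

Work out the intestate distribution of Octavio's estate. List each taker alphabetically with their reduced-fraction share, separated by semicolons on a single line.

No spouse, descendants, or parent survives, so the estate passes to Octavio's siblings per stirpes.
Half-blood siblings count for one-half the weight of whole-blood siblings at the initial division.
Dividing 1 in proportion to weights (total weight 5/2): Fernando (weight 1) → 2/5; Elena (weight 1/2) → 1/5; Ursula (weight 1/2) → 1/5; Yago (weight 1/2) → 1/5.
Fernando is living and takes 2/5.
Elena is living and takes 1/5.
Ursula predeceased; the 1/5 allotted to Ursula's branch passes to Ursula's issue by representation.
The 1/5 is divided into 2 equal shares of 1/10 among Ines, Graciela.
Ines predeceased; the 1/10 allotted to Ines's branch passes to Ines's issue by representation.
The 1/10 is divided into 3 equal shares of 1/30 among Mateo, Diego, Lucia.
Mateo is living and takes 1/30.
Diego is living and takes 1/30.
Lucia is living and takes 1/30.
Graciela is living and takes 1/10.
Yago predeceased; the 1/5 allotted to Yago's branch passes to Yago's issue by representation.
The 1/5 is divided into 2 equal shares of 1/10 among Nieves, Ramiro.
Nieves is living and takes 1/10.
Ramiro predeceased; the 1/10 allotted to Ramiro's branch passes to Ramiro's issue by representation.
The 1/10 is divided into 4 equal shares of 1/40 among Catalina, Beatriz, Joaquin, Valentina.
Catalina is living and takes 1/40.
Beatriz is living and takes 1/40.
Joaquin is living and takes 1/40.
Valentina is living and takes 1/40.

Beatriz 1/40; Catalina 1/40; Diego 1/30; Elena 1/5; Fernando 2/5; Graciela 1/10; Joaquin 1/40; Lucia 1/30; Mateo 1/30; Nieves 1/10; Valentina 1/40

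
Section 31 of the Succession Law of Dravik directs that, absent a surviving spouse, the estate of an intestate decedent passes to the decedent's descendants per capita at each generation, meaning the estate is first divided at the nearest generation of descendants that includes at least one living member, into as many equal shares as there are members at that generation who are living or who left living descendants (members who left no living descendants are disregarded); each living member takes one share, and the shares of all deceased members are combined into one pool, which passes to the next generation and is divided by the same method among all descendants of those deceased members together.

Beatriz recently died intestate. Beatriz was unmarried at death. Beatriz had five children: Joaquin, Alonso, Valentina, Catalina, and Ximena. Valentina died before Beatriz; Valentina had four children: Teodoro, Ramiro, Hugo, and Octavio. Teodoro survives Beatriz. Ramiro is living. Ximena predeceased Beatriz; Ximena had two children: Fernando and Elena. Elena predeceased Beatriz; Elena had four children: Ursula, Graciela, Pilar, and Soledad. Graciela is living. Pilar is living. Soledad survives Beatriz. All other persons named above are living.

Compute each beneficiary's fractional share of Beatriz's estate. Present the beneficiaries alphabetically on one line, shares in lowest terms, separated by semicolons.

There is no surviving spouse, so the entire estate passes to Beatriz's descendants per capita at each generation.
At generation 1 (Joaquin, Alonso, Valentina, Catalina, Ximena) there are 5 shares of (1)/5 = 1/5 each.
Living: Joaquin, Alonso, and Catalina — each takes 1/5.
Deceased: Valentina and Ximena. Their combined 2/5 is pooled and carried to generation 2.
At generation 2 (Teodoro, Ramiro, Hugo, Octavio, Fernando, Elena) there are 6 shares of (2/5)/6 = 1/15 each.
Living: Teodoro, Ramiro, Hugo, Octavio, and Fernando — each takes 1/15.
Deceased: Elena. That 1/15 share is carried to generation 3.
At generation 3 (Ursula, Graciela, Pilar, Soledad) there are 4 shares of (1/15)/4 = 1/60 each.
Living: Ursula, Graciela, Pilar, and Soledad — each takes 1/60.

Alonso 1/5; Catalina 1/5; Fernando 1/15; Graciela 1/60; Hugo 1/15; Joaquin 1/5; Octavio 1/15; Pilar 1/60; Ramiro 1/15; Soledad 1/60; Teodoro 1/15; Ursula 1/60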